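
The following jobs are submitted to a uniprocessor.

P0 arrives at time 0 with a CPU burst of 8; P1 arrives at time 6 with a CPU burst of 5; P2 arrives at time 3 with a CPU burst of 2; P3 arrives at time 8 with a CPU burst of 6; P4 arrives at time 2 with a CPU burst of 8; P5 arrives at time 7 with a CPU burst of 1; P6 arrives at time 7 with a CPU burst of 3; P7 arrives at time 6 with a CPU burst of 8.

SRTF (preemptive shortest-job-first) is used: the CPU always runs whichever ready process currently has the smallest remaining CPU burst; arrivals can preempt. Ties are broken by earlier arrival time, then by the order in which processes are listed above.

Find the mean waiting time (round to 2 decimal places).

Gantt: | P0 0-3 | P2 3-5 | P0 5-7 | P5 7-8 | P0 8-11 | P6 11-14 | P1 14-19 | P3 19-25 | P4 25-33 | P7 33-41 |
Completion: P0=11  P1=19  P2=5  P3=25  P4=33  P5=8  P6=14  P7=41
Waiting times: P0=3, P1=8, P2=0, P3=11, P4=23, P5=0, P6=4, P7=27
Average waiting = (3+8+0+11+23+0+4+27) / 8 = 76/8 = 9.50

9.50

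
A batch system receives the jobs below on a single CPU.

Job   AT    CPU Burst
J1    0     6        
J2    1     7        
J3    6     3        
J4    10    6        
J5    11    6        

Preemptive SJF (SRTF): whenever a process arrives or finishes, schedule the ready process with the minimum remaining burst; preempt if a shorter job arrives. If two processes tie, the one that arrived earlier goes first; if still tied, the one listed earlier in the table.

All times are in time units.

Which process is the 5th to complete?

J5

Gantt: | J1 0-6 | J3 6-9 | J2 9-16 | J4 16-22 | J5 22-28 |
Completion: J1=6  J2=16  J3=9  J4=22  J5=28
Turnaround (C−A): J1=6  J2=15  J3=3  J4=12  J5=17
Finish order: J1 → J3 → J2 → J4 → J5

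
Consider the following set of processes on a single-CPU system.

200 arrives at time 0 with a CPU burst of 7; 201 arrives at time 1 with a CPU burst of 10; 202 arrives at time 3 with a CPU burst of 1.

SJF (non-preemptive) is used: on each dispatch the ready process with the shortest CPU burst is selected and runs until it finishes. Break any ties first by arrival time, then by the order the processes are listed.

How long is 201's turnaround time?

17

Timeline: | 200 0-7 | 202 7-8 | 201 8-18 |
Completion: 200=7  201=18  202=8
Turnaround (C−A): 200=7  201=17  202=5
Turnaround(201) = completion − arrival = 18 − 1 = 17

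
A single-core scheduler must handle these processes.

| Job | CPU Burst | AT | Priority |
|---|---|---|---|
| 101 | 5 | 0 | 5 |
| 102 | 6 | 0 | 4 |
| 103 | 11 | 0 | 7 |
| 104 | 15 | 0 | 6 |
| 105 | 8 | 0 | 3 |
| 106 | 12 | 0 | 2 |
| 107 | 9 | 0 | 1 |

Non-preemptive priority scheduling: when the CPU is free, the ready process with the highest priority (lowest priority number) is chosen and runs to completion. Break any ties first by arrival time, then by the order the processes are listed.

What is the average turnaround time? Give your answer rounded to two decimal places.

Timeline: | 107 0-9 | 106 9-21 | 105 21-29 | 102 29-35 | 101 35-40 | 104 40-55 | 103 55-66 |
Completion: 101=40  102=35  103=66  104=55  105=29  106=21  107=9
Turnaround times: 101=40, 102=35, 103=66, 104=55, 105=29, 106=21, 107=9
Average turnaround = (40+35+66+55+29+21+9) / 7 = 255/7 = 36.43

36.43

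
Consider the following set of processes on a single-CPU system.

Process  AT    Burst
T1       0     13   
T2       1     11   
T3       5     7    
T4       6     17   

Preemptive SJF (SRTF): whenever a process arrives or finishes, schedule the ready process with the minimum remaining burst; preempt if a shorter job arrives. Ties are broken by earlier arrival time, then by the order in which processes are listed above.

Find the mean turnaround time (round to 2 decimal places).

Gantt: | T1 0-1 | T2 1-12 | T3 12-19 | T1 19-31 | T4 31-48 |
Completion: T1=31  T2=12  T3=19  T4=48
Turnaround (C−A): T1=31  T2=11  T3=14  T4=42
Turnaround times: T1=31, T2=11, T3=14, T4=42
Average turnaround = (31+11+14+42) / 4 = 98/4 = 24.50

24.50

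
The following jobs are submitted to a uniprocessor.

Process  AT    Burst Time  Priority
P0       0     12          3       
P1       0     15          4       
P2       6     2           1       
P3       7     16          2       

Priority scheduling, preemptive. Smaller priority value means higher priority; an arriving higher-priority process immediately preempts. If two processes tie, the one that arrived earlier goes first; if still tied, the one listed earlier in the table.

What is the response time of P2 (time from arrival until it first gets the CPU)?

Timeline: | P0 0-6 | P2 6-8 | P3 8-24 | P0 24-30 | P1 30-45 |
Completion: P0=30  P1=45  P2=8  P3=24
Response(P2) = first start − arrival = 6 − 6 = 0

0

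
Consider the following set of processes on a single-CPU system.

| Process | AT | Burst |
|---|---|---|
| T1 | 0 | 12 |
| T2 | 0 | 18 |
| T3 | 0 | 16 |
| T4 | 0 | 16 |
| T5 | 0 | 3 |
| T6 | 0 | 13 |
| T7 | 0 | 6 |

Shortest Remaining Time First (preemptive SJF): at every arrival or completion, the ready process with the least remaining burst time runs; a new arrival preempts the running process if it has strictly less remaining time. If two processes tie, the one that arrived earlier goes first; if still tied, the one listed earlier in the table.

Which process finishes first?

T5

Schedule: | T5 0-3 | T7 3-9 | T1 9-21 | T6 21-34 | T3 34-50 | T4 50-66 | T2 66-84 |
Completion: T1=21  T2=84  T3=50  T4=66  T5=3  T6=34  T7=9
Turnaround (C−A): T1=21  T2=84  T3=50  T4=66  T5=3  T6=34  T7=9
Finish order: T5 → T7 → T1 → T6 → T3 → T4 → T2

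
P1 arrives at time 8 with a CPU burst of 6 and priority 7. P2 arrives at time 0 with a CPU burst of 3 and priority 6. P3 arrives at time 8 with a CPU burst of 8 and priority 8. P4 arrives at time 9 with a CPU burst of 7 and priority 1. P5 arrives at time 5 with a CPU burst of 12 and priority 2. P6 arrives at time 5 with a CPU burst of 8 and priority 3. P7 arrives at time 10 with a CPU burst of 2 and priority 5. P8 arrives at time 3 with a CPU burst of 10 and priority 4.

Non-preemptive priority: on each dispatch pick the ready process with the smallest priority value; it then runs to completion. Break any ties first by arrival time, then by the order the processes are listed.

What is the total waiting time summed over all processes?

Gantt: | P2 0-3 | P8 3-13 | P4 13-20 | P5 20-32 | P6 32-40 | P7 40-42 | P1 42-48 | P3 48-56 |
Completion: P1=48  P2=3  P3=56  P4=20  P5=32  P6=40  P7=42  P8=13
Turnaround (C−A): P1=40  P2=3  P3=48  P4=11  P5=27  P6=35  P7=32  P8=10
Waiting = turnaround − burst: P1=34, P2=0, P3=40, P4=4, P5=15, P6=27, P7=30, P8=0
Total waiting = 34 + 0 + 40 + 4 + 15 + 27 + 30 + 0 = 150

150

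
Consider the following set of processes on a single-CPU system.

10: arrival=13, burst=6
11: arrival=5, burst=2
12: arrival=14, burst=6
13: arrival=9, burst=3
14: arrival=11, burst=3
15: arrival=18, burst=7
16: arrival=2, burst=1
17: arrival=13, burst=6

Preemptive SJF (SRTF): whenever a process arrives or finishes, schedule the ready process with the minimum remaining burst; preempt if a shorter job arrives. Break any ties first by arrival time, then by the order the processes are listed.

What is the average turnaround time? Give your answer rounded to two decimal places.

9.13

Schedule: | idle 0-2 | 16 2-3 | idle 3-5 | 11 5-7 | idle 7-9 | 13 9-12 | 14 12-15 | 10 15-21 | 17 21-27 | 12 27-33 | 15 33-40 |
Completion: 10=21  11=7  12=33  13=12  14=15  15=40  16=3  17=27
Turnaround (C−A): 10=8  11=2  12=19  13=3  14=4  15=22  16=1  17=14
Turnaround times: 10=8, 11=2, 12=19, 13=3, 14=4, 15=22, 16=1, 17=14
Average turnaround = (8+2+19+3+4+22+1+14) / 8 = 73/8 = 9.13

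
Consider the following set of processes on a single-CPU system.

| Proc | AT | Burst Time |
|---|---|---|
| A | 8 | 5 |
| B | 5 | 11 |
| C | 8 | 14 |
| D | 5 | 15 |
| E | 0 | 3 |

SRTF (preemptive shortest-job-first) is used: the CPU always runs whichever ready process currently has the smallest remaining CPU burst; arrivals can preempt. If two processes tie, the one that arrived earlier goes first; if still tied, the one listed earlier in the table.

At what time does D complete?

Schedule: | E 0-3 | idle 3-5 | B 5-8 | A 8-13 | B 13-21 | C 21-35 | D 35-50 |
Completion: A=13  B=21  C=35  D=50  E=3
Turnaround (C−A): A=5  B=16  C=27  D=45  E=3

50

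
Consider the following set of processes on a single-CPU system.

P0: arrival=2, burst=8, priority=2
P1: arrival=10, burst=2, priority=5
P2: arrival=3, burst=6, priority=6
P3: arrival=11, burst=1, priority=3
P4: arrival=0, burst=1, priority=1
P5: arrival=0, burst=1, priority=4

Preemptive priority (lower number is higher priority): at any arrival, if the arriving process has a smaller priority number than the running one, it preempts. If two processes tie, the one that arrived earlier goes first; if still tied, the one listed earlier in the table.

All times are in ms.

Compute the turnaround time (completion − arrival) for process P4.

Schedule: | P4 0-1 | P5 1-2 | P0 2-10 | P1 10-11 | P3 11-12 | P1 12-13 | P2 13-19 |
Completion: P0=10  P1=13  P2=19  P3=12  P4=1  P5=2
Turnaround(P4) = completion − arrival = 1 − 0 = 1

1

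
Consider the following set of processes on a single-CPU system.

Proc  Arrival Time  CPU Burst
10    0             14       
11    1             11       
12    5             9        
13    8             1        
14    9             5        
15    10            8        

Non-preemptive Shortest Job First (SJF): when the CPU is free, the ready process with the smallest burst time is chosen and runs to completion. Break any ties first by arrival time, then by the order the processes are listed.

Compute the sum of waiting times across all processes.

81

Schedule: | 10 0-14 | 13 14-15 | 14 15-20 | 15 20-28 | 12 28-37 | 11 37-48 |
Completion: 10=14  11=48  12=37  13=15  14=20  15=28
Turnaround (C−A): 10=14  11=47  12=32  13=7  14=11  15=18
Waiting = turnaround − burst: 10=0, 11=36, 12=23, 13=6, 14=6, 15=10
Total waiting = 0 + 36 + 23 + 6 + 6 + 10 = 81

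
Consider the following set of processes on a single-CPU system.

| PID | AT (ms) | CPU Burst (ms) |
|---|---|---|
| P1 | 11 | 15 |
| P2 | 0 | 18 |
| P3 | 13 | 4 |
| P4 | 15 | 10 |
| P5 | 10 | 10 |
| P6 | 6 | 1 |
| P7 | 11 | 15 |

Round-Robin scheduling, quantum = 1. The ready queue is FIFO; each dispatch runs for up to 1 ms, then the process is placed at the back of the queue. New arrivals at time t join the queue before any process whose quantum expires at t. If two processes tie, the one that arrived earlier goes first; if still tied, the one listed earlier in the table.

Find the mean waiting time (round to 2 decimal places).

Schedule: | P2 0-6 | P6 6-7 | P2 7-10 | P5 10-11 | P2 11-12 | P1 12-13 | P7 13-14 | P5 14-15 | P2 15-16 | P3 16-17 | P1 17-18 | P7 18-19 | P4 19-20 | P5 20-21 | P2 21-22 | P3 22-23 | P1 23-24 | P7 24-25 | P4 25-26 | P5 26-27 | P2 27-28 | P3 28-29 | P1 29-30 | P7 30-31 | P4 31-32 | P5 32-33 | P2 33-34 | P3 34-35 | P1 35-36 | P7 36-37 | P4 37-38 | P5 38-39 | P2 39-40 | P1 40-41 | P7 41-42 | P4 42-43 | P5 43-44 | P2 44-45 | P1 45-46 | P7 46-47 | P4 47-48 | P5 48-49 | P2 49-50 | P1 50-51 | P7 51-52 | P4 52-53 | P5 53-54 | P2 54-55 | P1 55-56 | P7 56-57 | P4 57-58 | P5 58-59 | P1 59-60 | P7 60-61 | P4 61-62 | P1 62-63 | P7 63-64 | P4 64-65 | P1 65-66 | P7 66-67 | P1 67-68 | P7 68-69 | P1 69-70 | P7 70-71 | P1 71-72 | P7 72-73 |
Completion: P1=72  P2=55  P3=35  P4=65  P5=59  P6=7  P7=73
Turnaround (C−A): P1=61  P2=55  P3=22  P4=50  P5=49  P6=1  P7=62
Waiting times: P1=46, P2=37, P3=18, P4=40, P5=39, P6=0, P7=47
Average waiting = (46+37+18+40+39+0+47) / 7 = 227/7 = 32.43

32.43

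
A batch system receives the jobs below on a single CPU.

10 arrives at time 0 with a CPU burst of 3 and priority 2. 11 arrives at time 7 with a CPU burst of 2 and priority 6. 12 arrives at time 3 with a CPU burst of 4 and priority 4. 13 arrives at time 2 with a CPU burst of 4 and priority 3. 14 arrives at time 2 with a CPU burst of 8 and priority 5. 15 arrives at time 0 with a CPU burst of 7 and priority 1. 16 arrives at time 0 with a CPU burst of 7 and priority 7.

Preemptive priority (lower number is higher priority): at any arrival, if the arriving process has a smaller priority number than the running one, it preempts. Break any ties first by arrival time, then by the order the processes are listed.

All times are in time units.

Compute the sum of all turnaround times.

124

Schedule: | 15 0-7 | 10 7-10 | 13 10-14 | 12 14-18 | 14 18-26 | 11 26-28 | 16 28-35 |
Completion: 10=10  11=28  12=18  13=14  14=26  15=7  16=35
Turnaround (C−A): 10=10  11=21  12=15  13=12  14=24  15=7  16=35
Turnaround = completion − arrival: 10=10, 11=21, 12=15, 13=12, 14=24, 15=7, 16=35
Total turnaround = 10 + 21 + 15 + 12 + 24 + 7 + 35 = 124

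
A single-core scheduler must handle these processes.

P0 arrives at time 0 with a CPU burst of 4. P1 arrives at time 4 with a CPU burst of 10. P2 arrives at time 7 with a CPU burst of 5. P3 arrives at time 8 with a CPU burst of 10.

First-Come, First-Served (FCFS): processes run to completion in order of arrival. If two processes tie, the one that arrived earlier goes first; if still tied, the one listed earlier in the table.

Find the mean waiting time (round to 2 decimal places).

Schedule: | P0 0-4 | P1 4-14 | P2 14-19 | P3 19-29 |
Completion: P0=4  P1=14  P2=19  P3=29
Waiting times: P0=0, P1=0, P2=7, P3=11
Average waiting = (0+0+7+11) / 4 = 18/4 = 4.50

4.50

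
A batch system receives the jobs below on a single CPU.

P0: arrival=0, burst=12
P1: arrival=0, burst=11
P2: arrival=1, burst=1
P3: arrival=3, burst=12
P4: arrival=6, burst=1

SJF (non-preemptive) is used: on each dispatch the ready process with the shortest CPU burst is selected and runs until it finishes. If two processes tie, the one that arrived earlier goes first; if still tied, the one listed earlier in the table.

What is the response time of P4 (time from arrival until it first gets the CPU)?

Gantt: | P1 0-11 | P2 11-12 | P4 12-13 | P0 13-25 | P3 25-37 |
Completion: P0=25  P1=11  P2=12  P3=37  P4=13
Response(P4) = first start − arrival = 12 − 6 = 6

6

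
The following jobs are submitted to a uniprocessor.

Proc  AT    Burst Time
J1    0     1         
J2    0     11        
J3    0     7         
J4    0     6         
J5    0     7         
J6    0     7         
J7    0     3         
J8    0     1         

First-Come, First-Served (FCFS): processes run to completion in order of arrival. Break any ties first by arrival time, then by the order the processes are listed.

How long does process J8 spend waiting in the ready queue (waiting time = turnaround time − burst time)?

Timeline: | J1 0-1 | J2 1-12 | J3 12-19 | J4 19-25 | J5 25-32 | J6 32-39 | J7 39-42 | J8 42-43 |
Completion: J1=1  J2=12  J3=19  J4=25  J5=32  J6=39  J7=42  J8=43
Turnaround (C−A): J1=1  J2=12  J3=19  J4=25  J5=32  J6=39  J7=42  J8=43
Waiting(J8) = turnaround − burst = 43 − 1 = 42

42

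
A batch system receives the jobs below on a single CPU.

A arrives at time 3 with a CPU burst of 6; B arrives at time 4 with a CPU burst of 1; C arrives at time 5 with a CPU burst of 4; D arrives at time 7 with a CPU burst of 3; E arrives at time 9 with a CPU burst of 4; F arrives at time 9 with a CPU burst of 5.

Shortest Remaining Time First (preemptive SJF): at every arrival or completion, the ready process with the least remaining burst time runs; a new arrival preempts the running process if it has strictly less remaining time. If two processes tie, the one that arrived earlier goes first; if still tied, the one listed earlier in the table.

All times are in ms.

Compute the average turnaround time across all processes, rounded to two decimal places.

Schedule: | idle 0-3 | A 3-4 | B 4-5 | C 5-9 | D 9-12 | E 12-16 | A 16-21 | F 21-26 |
Completion: A=21  B=5  C=9  D=12  E=16  F=26
Turnaround times: A=18, B=1, C=4, D=5, E=7, F=17
Average turnaround = (18+1+4+5+7+17) / 6 = 52/6 = 8.67

8.67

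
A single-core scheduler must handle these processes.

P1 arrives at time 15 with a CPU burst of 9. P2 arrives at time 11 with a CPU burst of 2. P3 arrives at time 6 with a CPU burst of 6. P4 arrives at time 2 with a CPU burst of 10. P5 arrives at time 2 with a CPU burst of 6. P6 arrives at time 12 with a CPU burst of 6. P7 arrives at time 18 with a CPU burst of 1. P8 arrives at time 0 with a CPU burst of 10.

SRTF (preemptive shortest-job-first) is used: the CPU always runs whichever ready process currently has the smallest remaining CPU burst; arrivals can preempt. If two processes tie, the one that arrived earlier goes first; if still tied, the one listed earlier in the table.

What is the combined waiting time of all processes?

84

Timeline: | P8 0-2 | P5 2-8 | P3 8-11 | P2 11-13 | P3 13-16 | P6 16-18 | P7 18-19 | P6 19-23 | P8 23-31 | P1 31-40 | P4 40-50 |
Completion: P1=40  P2=13  P3=16  P4=50  P5=8  P6=23  P7=19  P8=31
Waiting = turnaround − burst: P1=16, P2=0, P3=4, P4=38, P5=0, P6=5, P7=0, P8=21
Total waiting = 16 + 0 + 4 + 38 + 0 + 5 + 0 + 21 = 84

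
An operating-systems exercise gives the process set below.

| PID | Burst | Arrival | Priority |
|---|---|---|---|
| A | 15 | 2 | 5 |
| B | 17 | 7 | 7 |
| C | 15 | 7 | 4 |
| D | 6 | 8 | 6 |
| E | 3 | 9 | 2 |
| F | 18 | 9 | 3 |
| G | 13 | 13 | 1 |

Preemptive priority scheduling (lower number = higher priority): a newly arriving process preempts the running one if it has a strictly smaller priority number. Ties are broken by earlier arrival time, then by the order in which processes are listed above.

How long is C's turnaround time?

Timeline: | idle 0-2 | A 2-7 | C 7-9 | E 9-12 | F 12-13 | G 13-26 | F 26-43 | C 43-56 | A 56-66 | D 66-72 | B 72-89 |
Completion: A=66  B=89  C=56  D=72  E=12  F=43  G=26
Turnaround (C−A): A=64  B=82  C=49  D=64  E=3  F=34  G=13
Turnaround(C) = completion − arrival = 56 − 7 = 49

49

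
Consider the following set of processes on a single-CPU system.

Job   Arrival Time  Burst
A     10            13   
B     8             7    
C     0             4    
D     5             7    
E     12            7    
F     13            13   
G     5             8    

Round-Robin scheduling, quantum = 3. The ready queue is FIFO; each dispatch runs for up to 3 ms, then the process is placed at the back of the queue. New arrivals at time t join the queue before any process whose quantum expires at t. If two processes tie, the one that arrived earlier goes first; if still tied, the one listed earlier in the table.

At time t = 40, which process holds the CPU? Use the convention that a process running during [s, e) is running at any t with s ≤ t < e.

Schedule: | C 0-4 | idle 4-5 | D 5-8 | G 8-11 | B 11-14 | D 14-17 | A 17-20 | G 20-23 | E 23-26 | F 26-29 | B 29-32 | D 32-33 | A 33-36 | G 36-38 | E 38-41 | F 41-44 | B 44-45 | A 45-48 | E 48-49 | F 49-52 | A 52-55 | F 55-58 | A 58-59 | F 59-60 |
Completion: A=59  B=45  C=4  D=33  E=49  F=60  G=38
Turnaround (C−A): A=49  B=37  C=4  D=28  E=37  F=47  G=33

E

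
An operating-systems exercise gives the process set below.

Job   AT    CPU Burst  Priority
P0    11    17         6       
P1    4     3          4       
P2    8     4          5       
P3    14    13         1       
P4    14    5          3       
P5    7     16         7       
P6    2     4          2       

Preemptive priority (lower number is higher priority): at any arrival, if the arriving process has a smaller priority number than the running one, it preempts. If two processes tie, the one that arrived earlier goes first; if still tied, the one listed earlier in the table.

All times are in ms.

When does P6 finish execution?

6

Timeline: | idle 0-2 | P6 2-6 | P1 6-9 | P2 9-13 | P0 13-14 | P3 14-27 | P4 27-32 | P0 32-48 | P5 48-64 |
Completion: P0=48  P1=9  P2=13  P3=27  P4=32  P5=64  P6=6
Turnaround (C−A): P0=37  P1=5  P2=5  P3=13  P4=18  P5=57  P6=4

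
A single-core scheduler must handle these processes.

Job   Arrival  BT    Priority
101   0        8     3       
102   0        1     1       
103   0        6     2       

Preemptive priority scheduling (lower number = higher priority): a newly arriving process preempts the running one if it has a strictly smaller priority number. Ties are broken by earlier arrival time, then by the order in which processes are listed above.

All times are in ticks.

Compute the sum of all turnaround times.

23

Schedule: | 102 0-1 | 103 1-7 | 101 7-15 |
Completion: 101=15  102=1  103=7
Turnaround (C−A): 101=15  102=1  103=7
Turnaround = completion − arrival: 101=15, 102=1, 103=7
Total turnaround = 15 + 1 + 7 = 23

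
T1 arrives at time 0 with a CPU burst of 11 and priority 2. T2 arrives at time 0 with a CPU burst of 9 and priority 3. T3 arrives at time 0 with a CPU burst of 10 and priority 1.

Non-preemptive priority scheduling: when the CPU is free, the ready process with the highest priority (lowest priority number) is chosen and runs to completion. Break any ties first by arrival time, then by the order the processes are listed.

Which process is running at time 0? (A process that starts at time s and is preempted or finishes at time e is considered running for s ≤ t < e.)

Gantt: | T3 0-10 | T1 10-21 | T2 21-30 |
Completion: T1=21  T2=30  T3=10
Turnaround (C−A): T1=21  T2=30  T3=10

T3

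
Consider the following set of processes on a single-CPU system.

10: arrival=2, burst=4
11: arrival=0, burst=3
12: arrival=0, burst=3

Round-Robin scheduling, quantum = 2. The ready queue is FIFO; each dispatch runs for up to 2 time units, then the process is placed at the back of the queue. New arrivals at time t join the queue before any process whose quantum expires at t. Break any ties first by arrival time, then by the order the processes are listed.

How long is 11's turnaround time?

Schedule: | 11 0-2 | 12 2-4 | 10 4-6 | 11 6-7 | 12 7-8 | 10 8-10 |
Completion: 10=10  11=7  12=8
Turnaround(11) = completion − arrival = 7 − 0 = 7

7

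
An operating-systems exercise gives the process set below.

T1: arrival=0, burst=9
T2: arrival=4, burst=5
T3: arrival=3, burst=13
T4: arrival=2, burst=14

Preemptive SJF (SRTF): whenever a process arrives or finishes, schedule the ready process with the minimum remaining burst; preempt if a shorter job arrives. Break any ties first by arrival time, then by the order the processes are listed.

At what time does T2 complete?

Gantt: | T1 0-9 | T2 9-14 | T3 14-27 | T4 27-41 |
Completion: T1=9  T2=14  T3=27  T4=41
Turnaround (C−A): T1=9  T2=10  T3=24  T4=39

14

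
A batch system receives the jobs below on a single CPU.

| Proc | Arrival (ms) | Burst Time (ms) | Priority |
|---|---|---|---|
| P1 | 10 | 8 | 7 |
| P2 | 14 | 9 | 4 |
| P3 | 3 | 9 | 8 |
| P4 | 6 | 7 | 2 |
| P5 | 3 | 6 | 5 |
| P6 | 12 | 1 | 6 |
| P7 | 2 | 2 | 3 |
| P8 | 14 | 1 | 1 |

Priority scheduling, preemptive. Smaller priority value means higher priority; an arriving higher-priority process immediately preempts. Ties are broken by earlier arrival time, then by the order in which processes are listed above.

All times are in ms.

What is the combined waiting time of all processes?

Gantt: | idle 0-2 | P7 2-4 | P5 4-6 | P4 6-13 | P5 13-14 | P8 14-15 | P2 15-24 | P5 24-27 | P6 27-28 | P1 28-36 | P3 36-45 |
Completion: P1=36  P2=24  P3=45  P4=13  P5=27  P6=28  P7=4  P8=15
Waiting = turnaround − burst: P1=18, P2=1, P3=33, P4=0, P5=18, P6=15, P7=0, P8=0
Total waiting = 18 + 1 + 33 + 0 + 18 + 15 + 0 + 0 = 85

85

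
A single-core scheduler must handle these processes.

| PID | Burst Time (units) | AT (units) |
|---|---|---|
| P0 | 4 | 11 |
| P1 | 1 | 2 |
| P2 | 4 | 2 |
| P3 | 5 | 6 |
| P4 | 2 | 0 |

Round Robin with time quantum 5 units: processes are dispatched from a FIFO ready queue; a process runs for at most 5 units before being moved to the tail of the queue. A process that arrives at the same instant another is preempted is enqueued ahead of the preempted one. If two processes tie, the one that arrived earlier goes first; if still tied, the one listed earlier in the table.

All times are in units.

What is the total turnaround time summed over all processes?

19

Gantt: | P4 0-2 | P1 2-3 | P2 3-7 | P3 7-12 | P0 12-16 |
Completion: P0=16  P1=3  P2=7  P3=12  P4=2
Turnaround = completion − arrival: P0=5, P1=1, P2=5, P3=6, P4=2
Total turnaround = 5 + 1 + 5 + 6 + 2 = 19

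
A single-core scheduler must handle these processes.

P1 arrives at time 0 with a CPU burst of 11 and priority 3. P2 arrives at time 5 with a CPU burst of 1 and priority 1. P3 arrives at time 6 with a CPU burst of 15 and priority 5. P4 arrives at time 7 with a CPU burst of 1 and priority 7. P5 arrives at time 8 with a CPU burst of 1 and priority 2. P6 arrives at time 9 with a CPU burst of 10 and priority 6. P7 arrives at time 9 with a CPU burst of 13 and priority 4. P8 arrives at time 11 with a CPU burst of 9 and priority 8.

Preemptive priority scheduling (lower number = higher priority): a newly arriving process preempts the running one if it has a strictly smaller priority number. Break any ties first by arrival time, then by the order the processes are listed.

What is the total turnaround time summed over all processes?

Timeline: | P1 0-5 | P2 5-6 | P1 6-8 | P5 8-9 | P1 9-13 | P7 13-26 | P3 26-41 | P6 41-51 | P4 51-52 | P8 52-61 |
Completion: P1=13  P2=6  P3=41  P4=52  P5=9  P6=51  P7=26  P8=61
Turnaround (C−A): P1=13  P2=1  P3=35  P4=45  P5=1  P6=42  P7=17  P8=50
Turnaround = completion − arrival: P1=13, P2=1, P3=35, P4=45, P5=1, P6=42, P7=17, P8=50
Total turnaround = 13 + 1 + 35 + 45 + 1 + 42 + 17 + 50 = 204

204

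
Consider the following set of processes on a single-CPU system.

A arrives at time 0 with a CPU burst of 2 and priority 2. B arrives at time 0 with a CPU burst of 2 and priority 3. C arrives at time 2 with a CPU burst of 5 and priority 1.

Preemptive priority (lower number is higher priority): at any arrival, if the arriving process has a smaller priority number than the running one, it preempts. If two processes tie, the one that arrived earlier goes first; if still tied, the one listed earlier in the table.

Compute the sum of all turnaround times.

16

Schedule: | A 0-2 | C 2-7 | B 7-9 |
Completion: A=2  B=9  C=7
Turnaround (C−A): A=2  B=9  C=5
Turnaround = completion − arrival: A=2, B=9, C=5
Total turnaround = 2 + 9 + 5 = 16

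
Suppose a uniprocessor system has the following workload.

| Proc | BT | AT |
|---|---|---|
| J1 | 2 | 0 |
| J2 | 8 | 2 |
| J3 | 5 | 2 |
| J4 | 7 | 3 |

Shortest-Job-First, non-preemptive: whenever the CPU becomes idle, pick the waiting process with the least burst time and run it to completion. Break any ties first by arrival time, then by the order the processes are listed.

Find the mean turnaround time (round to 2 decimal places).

9.50

Gantt: | J1 0-2 | J3 2-7 | J4 7-14 | J2 14-22 |
Completion: J1=2  J2=22  J3=7  J4=14
Turnaround (C−A): J1=2  J2=20  J3=5  J4=11
Turnaround times: J1=2, J2=20, J3=5, J4=11
Average turnaround = (2+20+5+11) / 4 = 38/4 = 9.50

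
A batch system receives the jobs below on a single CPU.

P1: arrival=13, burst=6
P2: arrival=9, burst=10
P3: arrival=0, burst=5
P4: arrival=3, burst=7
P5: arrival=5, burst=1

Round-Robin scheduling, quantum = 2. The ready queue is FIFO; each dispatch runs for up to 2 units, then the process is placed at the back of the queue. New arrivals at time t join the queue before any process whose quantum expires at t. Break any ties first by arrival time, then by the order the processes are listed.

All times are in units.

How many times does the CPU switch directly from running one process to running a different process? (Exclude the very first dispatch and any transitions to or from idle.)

Schedule: | P3 0-4 | P4 4-6 | P3 6-7 | P5 7-8 | P4 8-10 | P2 10-12 | P4 12-14 | P2 14-16 | P1 16-18 | P4 18-19 | P2 19-21 | P1 21-23 | P2 23-25 | P1 25-27 | P2 27-29 |
Completion: P1=27  P2=29  P3=7  P4=19  P5=8
Turnaround (C−A): P1=14  P2=20  P3=7  P4=16  P5=3

14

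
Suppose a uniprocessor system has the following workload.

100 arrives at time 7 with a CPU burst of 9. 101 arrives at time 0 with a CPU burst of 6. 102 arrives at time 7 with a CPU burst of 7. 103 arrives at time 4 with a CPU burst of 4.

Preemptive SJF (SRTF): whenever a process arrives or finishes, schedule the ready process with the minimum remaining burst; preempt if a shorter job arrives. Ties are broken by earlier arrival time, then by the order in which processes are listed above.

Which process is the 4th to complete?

Timeline: | 101 0-6 | 103 6-10 | 102 10-17 | 100 17-26 |
Completion: 100=26  101=6  102=17  103=10
Finish order: 101 → 103 → 102 → 100

100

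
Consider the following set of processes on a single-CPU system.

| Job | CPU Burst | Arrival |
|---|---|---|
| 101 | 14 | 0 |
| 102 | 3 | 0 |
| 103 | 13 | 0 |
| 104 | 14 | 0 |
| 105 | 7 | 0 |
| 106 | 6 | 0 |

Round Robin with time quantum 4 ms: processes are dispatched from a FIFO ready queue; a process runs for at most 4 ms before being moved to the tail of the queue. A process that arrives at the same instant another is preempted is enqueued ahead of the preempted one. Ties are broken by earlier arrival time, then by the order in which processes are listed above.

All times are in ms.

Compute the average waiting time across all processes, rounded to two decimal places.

32.33

Timeline: | 101 0-4 | 102 4-7 | 103 7-11 | 104 11-15 | 105 15-19 | 106 19-23 | 101 23-27 | 103 27-31 | 104 31-35 | 105 35-38 | 106 38-40 | 101 40-44 | 103 44-48 | 104 48-52 | 101 52-54 | 103 54-55 | 104 55-57 |
Completion: 101=54  102=7  103=55  104=57  105=38  106=40
Waiting times: 101=40, 102=4, 103=42, 104=43, 105=31, 106=34
Average waiting = (40+4+42+43+31+34) / 6 = 194/6 = 32.33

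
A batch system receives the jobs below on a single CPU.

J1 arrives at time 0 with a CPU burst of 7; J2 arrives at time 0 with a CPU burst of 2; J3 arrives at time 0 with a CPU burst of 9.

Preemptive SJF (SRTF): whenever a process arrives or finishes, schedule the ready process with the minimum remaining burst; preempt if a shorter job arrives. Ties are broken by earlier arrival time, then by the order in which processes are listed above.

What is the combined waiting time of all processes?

11

Gantt: | J2 0-2 | J1 2-9 | J3 9-18 |
Completion: J1=9  J2=2  J3=18
Turnaround (C−A): J1=9  J2=2  J3=18
Waiting = turnaround − burst: J1=2, J2=0, J3=9
Total waiting = 2 + 0 + 9 = 11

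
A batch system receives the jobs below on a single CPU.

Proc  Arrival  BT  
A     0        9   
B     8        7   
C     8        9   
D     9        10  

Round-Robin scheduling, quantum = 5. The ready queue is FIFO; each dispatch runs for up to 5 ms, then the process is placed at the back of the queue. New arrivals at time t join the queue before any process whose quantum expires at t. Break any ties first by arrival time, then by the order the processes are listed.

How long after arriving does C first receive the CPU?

6

Gantt: | A 0-9 | B 9-14 | C 14-19 | D 19-24 | B 24-26 | C 26-30 | D 30-35 |
Completion: A=9  B=26  C=30  D=35
Turnaround (C−A): A=9  B=18  C=22  D=26
Response(C) = first start − arrival = 14 − 8 = 6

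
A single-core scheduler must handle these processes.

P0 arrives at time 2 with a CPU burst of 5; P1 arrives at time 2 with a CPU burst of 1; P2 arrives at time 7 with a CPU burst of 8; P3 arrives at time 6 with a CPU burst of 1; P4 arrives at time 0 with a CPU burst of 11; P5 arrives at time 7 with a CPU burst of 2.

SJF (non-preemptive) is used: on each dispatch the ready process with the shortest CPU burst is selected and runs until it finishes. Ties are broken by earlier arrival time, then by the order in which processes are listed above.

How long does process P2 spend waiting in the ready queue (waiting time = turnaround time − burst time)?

13

Gantt: | P4 0-11 | P1 11-12 | P3 12-13 | P5 13-15 | P0 15-20 | P2 20-28 |
Completion: P0=20  P1=12  P2=28  P3=13  P4=11  P5=15
Turnaround (C−A): P0=18  P1=10  P2=21  P3=7  P4=11  P5=8
Waiting(P2) = turnaround − burst = 21 − 8 = 13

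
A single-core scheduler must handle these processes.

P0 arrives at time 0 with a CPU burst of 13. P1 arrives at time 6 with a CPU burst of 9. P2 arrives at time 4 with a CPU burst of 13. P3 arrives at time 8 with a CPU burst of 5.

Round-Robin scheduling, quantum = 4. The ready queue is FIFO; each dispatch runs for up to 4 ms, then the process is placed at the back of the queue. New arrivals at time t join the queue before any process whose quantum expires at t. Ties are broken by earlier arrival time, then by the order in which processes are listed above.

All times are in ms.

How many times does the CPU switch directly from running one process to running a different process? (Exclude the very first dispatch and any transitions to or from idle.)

12

Gantt: | P0 0-4 | P2 4-8 | P0 8-12 | P1 12-16 | P3 16-20 | P2 20-24 | P0 24-28 | P1 28-32 | P3 32-33 | P2 33-37 | P0 37-38 | P1 38-39 | P2 39-40 |
Completion: P0=38  P1=39  P2=40  P3=33
Turnaround (C−A): P0=38  P1=33  P2=36  P3=25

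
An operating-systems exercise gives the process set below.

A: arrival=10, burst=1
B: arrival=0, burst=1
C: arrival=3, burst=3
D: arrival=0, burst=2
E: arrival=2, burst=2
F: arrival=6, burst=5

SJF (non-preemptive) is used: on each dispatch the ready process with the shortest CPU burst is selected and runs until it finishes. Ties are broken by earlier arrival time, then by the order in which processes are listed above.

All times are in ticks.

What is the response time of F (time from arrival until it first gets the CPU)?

2

Schedule: | B 0-1 | D 1-3 | E 3-5 | C 5-8 | F 8-13 | A 13-14 |
Completion: A=14  B=1  C=8  D=3  E=5  F=13
Turnaround (C−A): A=4  B=1  C=5  D=3  E=3  F=7
Response(F) = first start − arrival = 8 − 6 = 2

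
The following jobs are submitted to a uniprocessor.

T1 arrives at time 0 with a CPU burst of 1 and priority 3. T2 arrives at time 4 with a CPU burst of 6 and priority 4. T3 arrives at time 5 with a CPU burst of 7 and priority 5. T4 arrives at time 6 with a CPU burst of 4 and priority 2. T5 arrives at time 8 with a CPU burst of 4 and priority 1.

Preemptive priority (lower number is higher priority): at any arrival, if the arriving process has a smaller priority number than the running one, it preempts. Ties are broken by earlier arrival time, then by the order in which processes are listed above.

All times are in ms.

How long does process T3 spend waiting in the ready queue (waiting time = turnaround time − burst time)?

Gantt: | T1 0-1 | idle 1-4 | T2 4-6 | T4 6-8 | T5 8-12 | T4 12-14 | T2 14-18 | T3 18-25 |
Completion: T1=1  T2=18  T3=25  T4=14  T5=12
Waiting(T3) = turnaround − burst = 20 − 7 = 13

13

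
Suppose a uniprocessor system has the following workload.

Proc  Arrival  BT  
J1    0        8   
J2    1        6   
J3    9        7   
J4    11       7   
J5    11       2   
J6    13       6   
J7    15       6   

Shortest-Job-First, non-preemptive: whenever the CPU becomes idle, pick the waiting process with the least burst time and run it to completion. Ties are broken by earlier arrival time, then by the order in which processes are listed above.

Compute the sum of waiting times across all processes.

63

Schedule: | J1 0-8 | J2 8-14 | J5 14-16 | J6 16-22 | J7 22-28 | J3 28-35 | J4 35-42 |
Completion: J1=8  J2=14  J3=35  J4=42  J5=16  J6=22  J7=28
Turnaround (C−A): J1=8  J2=13  J3=26  J4=31  J5=5  J6=9  J7=13
Waiting = turnaround − burst: J1=0, J2=7, J3=19, J4=24, J5=3, J6=3, J7=7
Total waiting = 0 + 7 + 19 + 24 + 3 + 3 + 7 = 63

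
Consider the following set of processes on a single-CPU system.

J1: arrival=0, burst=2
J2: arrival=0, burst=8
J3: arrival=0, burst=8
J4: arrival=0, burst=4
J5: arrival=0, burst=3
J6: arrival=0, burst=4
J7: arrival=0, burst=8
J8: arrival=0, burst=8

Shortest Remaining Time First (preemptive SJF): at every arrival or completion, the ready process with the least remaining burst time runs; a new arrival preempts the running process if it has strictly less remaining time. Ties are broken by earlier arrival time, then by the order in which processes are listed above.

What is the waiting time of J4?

Timeline: | J1 0-2 | J5 2-5 | J4 5-9 | J6 9-13 | J2 13-21 | J3 21-29 | J7 29-37 | J8 37-45 |
Completion: J1=2  J2=21  J3=29  J4=9  J5=5  J6=13  J7=37  J8=45
Turnaround (C−A): J1=2  J2=21  J3=29  J4=9  J5=5  J6=13  J7=37  J8=45
Waiting(J4) = turnaround − burst = 9 − 4 = 5

5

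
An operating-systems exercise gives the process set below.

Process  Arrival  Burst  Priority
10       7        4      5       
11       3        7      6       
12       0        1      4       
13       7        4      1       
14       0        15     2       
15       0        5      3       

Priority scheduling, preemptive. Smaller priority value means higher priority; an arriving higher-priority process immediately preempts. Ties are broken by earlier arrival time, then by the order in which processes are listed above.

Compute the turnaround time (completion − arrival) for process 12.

Schedule: | 14 0-7 | 13 7-11 | 14 11-19 | 15 19-24 | 12 24-25 | 10 25-29 | 11 29-36 |
Completion: 10=29  11=36  12=25  13=11  14=19  15=24
Turnaround (C−A): 10=22  11=33  12=25  13=4  14=19  15=24
Turnaround(12) = completion − arrival = 25 − 0 = 25

25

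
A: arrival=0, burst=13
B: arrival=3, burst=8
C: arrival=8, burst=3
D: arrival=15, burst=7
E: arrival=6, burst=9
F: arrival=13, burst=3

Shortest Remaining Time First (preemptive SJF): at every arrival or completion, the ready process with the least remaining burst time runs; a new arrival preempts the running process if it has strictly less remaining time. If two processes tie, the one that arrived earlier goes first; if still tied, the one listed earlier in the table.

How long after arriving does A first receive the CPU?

0

Timeline: | A 0-3 | B 3-11 | C 11-14 | F 14-17 | D 17-24 | E 24-33 | A 33-43 |
Completion: A=43  B=11  C=14  D=24  E=33  F=17
Response(A) = first start − arrival = 0 − 0 = 0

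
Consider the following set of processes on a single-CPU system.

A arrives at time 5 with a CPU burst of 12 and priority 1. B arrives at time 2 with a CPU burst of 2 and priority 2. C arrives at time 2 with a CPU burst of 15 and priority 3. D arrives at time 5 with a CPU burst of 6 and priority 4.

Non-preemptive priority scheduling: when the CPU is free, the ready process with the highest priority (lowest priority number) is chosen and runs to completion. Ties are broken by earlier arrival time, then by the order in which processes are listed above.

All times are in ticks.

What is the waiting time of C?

2

Schedule: | idle 0-2 | B 2-4 | C 4-19 | A 19-31 | D 31-37 |
Completion: A=31  B=4  C=19  D=37
Waiting(C) = turnaround − burst = 17 − 15 = 2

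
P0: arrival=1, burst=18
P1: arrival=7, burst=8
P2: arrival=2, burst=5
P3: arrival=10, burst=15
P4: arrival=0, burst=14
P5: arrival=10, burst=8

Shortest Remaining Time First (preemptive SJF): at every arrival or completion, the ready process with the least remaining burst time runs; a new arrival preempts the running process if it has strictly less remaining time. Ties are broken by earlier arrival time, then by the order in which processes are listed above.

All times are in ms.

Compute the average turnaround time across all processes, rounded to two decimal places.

Schedule: | P4 0-2 | P2 2-7 | P1 7-15 | P5 15-23 | P4 23-35 | P3 35-50 | P0 50-68 |
Completion: P0=68  P1=15  P2=7  P3=50  P4=35  P5=23
Turnaround (C−A): P0=67  P1=8  P2=5  P3=40  P4=35  P5=13
Turnaround times: P0=67, P1=8, P2=5, P3=40, P4=35, P5=13
Average turnaround = (67+8+5+40+35+13) / 6 = 168/6 = 28.00

28.00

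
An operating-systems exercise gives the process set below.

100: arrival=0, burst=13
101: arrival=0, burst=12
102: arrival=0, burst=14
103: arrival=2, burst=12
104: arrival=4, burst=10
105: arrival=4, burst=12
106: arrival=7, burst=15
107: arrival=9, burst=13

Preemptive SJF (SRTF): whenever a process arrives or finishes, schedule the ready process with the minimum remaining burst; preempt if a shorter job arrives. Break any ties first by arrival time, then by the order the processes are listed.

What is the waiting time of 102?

Schedule: | 101 0-12 | 104 12-22 | 103 22-34 | 105 34-46 | 100 46-59 | 107 59-72 | 102 72-86 | 106 86-101 |
Completion: 100=59  101=12  102=86  103=34  104=22  105=46  106=101  107=72
Turnaround (C−A): 100=59  101=12  102=86  103=32  104=18  105=42  106=94  107=63
Waiting(102) = turnaround − burst = 86 − 14 = 72

72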